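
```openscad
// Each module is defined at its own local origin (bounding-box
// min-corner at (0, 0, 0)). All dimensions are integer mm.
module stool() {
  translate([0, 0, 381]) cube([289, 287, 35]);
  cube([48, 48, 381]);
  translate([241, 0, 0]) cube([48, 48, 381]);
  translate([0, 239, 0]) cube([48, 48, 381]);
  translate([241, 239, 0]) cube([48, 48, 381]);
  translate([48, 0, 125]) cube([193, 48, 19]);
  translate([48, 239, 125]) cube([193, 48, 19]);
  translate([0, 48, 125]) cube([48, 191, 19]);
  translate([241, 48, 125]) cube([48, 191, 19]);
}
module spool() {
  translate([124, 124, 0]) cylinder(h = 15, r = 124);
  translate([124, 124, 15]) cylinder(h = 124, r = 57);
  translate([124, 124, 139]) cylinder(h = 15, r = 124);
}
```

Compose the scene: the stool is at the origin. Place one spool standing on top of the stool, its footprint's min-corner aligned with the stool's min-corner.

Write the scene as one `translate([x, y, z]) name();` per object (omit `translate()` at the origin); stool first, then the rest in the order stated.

stool();
translate([0, 0, 416]) spool();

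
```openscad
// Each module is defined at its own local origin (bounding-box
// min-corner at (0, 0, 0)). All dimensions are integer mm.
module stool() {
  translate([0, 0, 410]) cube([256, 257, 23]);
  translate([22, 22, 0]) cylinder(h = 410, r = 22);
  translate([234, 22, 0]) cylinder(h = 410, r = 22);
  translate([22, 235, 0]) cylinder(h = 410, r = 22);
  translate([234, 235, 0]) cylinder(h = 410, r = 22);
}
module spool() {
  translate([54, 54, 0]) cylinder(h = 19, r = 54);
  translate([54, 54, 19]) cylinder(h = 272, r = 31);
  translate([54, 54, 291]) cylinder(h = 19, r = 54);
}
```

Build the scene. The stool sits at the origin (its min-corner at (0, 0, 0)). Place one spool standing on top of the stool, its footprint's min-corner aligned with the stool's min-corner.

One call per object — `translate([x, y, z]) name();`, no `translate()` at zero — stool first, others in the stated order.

stool();
translate([0, 0, 433]) spool();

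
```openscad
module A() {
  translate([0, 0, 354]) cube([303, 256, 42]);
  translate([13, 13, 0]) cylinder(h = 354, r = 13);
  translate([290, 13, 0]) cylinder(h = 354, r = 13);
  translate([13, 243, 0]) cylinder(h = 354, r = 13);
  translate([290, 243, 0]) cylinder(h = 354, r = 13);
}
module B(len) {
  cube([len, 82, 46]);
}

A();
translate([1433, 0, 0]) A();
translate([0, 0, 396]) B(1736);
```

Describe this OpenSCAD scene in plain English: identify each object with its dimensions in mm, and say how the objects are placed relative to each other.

A is a four-legged stool. The seat is 303×256 mm, 42 mm thick, top at z = 396 mm. It stands on four round legs, each 26 mm in diameter, from z = 0 to the seat underside, each leg's axis is inset half a diameter from the nearest pair of seat edges (so the leg's bounding box is flush with the corner).

B is a rectangular beam 1736 mm long (x), 82 mm deep (y), 46 mm thick (z).

The beam spans the tops of two stools placed 1130 mm apart, resting at z = 396 mm.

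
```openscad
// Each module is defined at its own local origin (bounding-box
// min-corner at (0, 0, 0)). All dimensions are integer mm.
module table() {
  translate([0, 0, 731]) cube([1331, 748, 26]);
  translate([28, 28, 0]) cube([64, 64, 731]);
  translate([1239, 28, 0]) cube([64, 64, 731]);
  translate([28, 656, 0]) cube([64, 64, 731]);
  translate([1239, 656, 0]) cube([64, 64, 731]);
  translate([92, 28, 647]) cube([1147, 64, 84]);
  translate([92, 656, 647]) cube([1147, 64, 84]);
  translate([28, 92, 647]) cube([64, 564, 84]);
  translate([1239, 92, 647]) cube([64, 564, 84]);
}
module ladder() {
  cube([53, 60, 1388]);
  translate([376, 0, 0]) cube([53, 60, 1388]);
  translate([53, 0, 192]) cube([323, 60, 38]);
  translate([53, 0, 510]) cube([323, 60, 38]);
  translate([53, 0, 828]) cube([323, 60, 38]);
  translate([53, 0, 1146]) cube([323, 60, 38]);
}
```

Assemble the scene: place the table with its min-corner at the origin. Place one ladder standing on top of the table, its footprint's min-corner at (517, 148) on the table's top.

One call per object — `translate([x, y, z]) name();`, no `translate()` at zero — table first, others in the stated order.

table();
translate([517, 148, 757]) ladder();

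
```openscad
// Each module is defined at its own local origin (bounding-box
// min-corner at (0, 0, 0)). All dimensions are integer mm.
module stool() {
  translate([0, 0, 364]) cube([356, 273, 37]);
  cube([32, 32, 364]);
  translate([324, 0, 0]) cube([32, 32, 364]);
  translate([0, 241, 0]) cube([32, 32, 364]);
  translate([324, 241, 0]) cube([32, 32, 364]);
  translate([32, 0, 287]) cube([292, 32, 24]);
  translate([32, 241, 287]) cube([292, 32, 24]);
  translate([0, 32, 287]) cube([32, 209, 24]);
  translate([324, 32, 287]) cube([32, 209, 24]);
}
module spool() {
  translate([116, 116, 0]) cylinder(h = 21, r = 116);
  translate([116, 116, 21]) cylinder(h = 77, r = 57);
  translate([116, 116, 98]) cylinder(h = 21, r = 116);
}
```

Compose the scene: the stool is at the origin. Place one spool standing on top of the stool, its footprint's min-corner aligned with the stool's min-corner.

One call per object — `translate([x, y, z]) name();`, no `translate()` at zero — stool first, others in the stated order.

stool();
translate([0, 0, 401]) spool();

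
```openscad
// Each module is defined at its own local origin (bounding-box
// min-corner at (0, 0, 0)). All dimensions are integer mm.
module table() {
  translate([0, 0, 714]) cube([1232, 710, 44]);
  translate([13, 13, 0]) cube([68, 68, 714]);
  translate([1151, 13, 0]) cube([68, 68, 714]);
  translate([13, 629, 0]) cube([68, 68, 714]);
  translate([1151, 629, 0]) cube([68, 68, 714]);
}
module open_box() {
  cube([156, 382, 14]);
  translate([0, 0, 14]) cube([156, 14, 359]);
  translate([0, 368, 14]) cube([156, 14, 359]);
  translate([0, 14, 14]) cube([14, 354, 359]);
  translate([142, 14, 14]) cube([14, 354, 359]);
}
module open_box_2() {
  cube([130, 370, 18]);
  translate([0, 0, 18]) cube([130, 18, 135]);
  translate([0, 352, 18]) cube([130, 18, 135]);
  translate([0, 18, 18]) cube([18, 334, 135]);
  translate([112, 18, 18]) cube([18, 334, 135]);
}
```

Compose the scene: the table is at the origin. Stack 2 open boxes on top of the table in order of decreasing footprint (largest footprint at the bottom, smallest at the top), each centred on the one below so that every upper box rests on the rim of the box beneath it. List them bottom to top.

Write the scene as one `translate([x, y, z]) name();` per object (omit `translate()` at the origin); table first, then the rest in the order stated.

table();
translate([538, 164, 758]) open_box();
translate([551, 170, 1131]) open_box_2();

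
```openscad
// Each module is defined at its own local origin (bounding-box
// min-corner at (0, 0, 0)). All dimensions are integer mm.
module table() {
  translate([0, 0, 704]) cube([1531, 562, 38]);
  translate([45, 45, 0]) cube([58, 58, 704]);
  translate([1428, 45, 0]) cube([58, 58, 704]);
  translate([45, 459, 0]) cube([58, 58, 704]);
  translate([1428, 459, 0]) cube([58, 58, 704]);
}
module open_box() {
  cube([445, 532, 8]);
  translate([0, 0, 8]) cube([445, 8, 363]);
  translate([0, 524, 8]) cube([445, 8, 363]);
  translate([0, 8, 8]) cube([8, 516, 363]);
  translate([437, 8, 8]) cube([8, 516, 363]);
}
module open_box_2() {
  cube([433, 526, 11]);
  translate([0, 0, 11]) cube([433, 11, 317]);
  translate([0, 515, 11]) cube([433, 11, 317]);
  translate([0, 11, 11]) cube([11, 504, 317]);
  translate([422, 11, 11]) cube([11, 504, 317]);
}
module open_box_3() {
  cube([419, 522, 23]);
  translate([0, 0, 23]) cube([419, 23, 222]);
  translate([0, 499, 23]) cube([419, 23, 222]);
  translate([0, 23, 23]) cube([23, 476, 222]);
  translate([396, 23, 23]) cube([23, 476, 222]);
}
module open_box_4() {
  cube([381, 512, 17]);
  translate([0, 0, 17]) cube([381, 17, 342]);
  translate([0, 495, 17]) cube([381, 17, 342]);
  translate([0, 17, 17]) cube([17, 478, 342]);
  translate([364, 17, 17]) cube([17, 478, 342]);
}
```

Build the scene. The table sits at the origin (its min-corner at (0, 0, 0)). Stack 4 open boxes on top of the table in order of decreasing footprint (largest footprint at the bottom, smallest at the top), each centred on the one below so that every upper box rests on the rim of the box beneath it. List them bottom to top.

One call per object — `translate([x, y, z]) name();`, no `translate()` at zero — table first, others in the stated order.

table();
translate([543, 15, 742]) open_box();
translate([549, 18, 1113]) open_box_2();
translate([556, 20, 1441]) open_box_3();
translate([575, 25, 1686]) open_box_4();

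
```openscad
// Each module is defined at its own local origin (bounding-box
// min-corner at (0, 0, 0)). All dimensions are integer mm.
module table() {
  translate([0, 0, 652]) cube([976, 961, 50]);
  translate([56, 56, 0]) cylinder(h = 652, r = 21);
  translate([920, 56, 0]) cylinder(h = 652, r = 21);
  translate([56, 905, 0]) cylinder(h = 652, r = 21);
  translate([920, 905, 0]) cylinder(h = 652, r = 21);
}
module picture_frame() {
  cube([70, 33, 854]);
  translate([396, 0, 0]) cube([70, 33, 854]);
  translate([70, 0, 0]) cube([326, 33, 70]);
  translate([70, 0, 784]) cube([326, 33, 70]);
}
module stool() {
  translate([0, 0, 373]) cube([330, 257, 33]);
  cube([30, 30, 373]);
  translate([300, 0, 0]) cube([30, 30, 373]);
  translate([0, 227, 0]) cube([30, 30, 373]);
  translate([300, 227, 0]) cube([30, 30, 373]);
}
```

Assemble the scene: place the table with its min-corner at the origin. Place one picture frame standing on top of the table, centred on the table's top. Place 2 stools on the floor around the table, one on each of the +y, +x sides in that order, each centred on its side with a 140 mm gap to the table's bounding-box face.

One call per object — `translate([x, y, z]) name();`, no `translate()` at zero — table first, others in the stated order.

table();
translate([255, 464, 702]) picture_frame();
translate([323, 1101, 0]) stool();
translate([1116, 352, 0]) stool();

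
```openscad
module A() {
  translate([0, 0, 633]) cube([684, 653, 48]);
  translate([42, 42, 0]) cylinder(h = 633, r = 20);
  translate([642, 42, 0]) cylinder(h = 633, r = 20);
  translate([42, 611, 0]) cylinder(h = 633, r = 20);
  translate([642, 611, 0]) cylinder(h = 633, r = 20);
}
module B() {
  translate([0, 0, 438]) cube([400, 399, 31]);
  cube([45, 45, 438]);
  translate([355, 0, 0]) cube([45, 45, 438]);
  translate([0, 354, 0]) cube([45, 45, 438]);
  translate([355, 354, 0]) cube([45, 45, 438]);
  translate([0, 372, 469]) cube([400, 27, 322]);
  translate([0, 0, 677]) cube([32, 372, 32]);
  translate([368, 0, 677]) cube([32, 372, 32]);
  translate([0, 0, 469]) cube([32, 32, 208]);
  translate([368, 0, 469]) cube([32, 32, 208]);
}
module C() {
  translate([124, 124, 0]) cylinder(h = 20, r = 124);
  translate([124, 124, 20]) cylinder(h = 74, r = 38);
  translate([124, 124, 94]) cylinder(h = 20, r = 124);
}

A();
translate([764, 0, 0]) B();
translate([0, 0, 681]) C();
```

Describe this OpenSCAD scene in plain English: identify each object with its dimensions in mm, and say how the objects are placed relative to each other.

A is a table: top 684 mm (x) × 653 mm (y), 48 mm thick, upper face at z = 681 mm, on four round legs of 40 mm diameter, each leg's bounding box inset 22 mm from the nearest pair of top edges, running from z = 0 to the bottom of the top.

B is a chair: 400×399 mm seat, 31 mm thick, top at z = 469 mm, on four 45 mm square corner legs flush with the seat edges. A 27 mm thick backrest slab spans the full seat width, extending 322 mm above the seat top, its back face flush with the seat's +y edge. Two armrests of 32×32 mm section run along each side from the seat's front edge to the front of the backrest, top faces 240 mm above the seat top and outer faces flush with the seat's x-edges; a 32×32 mm post under the front of each armrest stands on the seat at the front corner.

C is a spool: two coaxial disc flanges of radius 124 mm and thickness 20 mm, joined by a core cylinder of radius 38 mm and height 74 mm. The lower flange rests on z = 0 and the three cylinders share a vertical axis.

The chair is on the floor beside the table on its +x side. The spool is on top of the table.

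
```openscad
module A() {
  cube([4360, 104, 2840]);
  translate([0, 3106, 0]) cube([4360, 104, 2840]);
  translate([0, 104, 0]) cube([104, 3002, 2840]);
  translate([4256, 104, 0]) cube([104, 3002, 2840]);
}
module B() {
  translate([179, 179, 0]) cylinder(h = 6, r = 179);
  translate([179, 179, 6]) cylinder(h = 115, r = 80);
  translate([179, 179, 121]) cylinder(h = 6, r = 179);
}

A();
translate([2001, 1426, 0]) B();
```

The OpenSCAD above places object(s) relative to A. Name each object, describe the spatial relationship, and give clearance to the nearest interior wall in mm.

Clearances: x = 1897, y = 1322; minimum 1322 mm.

A is a house frame. B is a spool. The spool sits inside the house frame, centred. The clearance to the nearest interior wall is 1322 mm.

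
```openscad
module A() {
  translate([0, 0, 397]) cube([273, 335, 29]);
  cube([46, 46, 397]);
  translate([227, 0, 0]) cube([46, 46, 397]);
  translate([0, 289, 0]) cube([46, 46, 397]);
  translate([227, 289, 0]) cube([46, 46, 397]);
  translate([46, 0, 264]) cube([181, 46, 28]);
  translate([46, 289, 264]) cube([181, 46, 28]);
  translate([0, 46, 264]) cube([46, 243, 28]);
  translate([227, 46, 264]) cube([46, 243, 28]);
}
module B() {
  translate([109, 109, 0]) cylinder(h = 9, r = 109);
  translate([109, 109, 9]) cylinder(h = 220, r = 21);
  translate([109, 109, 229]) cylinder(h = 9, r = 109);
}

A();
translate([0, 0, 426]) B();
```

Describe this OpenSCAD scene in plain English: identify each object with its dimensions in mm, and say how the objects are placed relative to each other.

A is a four-legged stool. The seat is a 273×335×29 mm slab whose top surface is at z = 426 mm; four square legs, each 46×46 mm in cross-section, run from the floor (z = 0) to the underside of the seat, each flush with a corner of the seat. Four stretchers, 46 mm wide and 28 mm tall, connect adjacent legs with their undersides at z = 264 mm, each running between the inner faces of the legs it joins and aligned with the legs' outer faces on the other axis.

B is a spool: two coaxial disc flanges of radius 109 mm and thickness 9 mm, joined by a core cylinder of radius 21 mm and height 220 mm. The lower flange rests on z = 0 and the three cylinders share a vertical axis.

The spool is on top of the stool.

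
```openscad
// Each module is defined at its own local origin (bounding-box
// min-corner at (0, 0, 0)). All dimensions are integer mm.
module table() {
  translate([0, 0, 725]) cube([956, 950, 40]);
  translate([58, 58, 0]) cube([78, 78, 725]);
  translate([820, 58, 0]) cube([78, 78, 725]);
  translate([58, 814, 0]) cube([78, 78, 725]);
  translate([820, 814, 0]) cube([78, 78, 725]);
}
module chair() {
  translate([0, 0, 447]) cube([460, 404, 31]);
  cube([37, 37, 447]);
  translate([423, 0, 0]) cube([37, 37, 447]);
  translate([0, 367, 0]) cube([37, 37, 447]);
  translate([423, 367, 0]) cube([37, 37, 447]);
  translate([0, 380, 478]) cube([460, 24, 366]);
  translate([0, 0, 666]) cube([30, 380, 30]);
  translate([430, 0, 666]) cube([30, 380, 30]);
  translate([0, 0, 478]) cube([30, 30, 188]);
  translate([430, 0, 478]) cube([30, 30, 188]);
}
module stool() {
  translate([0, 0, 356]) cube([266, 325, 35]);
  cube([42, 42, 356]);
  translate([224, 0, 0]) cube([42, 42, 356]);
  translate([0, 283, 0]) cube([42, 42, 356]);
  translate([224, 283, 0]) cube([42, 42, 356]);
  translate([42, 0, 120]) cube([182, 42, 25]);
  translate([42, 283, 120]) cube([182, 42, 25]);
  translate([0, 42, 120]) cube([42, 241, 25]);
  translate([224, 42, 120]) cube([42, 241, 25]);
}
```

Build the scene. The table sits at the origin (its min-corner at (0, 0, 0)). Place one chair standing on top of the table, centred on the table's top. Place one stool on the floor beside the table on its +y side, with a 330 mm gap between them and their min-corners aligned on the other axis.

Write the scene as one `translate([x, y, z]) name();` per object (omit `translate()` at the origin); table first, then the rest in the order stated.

table();
translate([248, 273, 765]) chair();
translate([0, 1280, 0]) stool();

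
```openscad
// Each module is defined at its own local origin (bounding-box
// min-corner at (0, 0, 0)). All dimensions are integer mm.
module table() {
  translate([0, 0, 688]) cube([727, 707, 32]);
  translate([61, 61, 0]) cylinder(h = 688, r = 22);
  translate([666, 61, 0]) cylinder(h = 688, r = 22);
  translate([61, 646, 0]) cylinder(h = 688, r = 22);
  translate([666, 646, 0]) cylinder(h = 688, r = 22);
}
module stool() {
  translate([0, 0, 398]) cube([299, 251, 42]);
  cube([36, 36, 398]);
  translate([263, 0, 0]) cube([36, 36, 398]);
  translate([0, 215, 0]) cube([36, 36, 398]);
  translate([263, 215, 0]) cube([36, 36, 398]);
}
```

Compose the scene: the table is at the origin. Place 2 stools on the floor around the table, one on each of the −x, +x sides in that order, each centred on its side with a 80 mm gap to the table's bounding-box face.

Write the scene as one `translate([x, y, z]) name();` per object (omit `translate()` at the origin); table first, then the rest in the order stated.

table();
translate([-379, 228, 0]) stool();
translate([807, 228, 0]) stool();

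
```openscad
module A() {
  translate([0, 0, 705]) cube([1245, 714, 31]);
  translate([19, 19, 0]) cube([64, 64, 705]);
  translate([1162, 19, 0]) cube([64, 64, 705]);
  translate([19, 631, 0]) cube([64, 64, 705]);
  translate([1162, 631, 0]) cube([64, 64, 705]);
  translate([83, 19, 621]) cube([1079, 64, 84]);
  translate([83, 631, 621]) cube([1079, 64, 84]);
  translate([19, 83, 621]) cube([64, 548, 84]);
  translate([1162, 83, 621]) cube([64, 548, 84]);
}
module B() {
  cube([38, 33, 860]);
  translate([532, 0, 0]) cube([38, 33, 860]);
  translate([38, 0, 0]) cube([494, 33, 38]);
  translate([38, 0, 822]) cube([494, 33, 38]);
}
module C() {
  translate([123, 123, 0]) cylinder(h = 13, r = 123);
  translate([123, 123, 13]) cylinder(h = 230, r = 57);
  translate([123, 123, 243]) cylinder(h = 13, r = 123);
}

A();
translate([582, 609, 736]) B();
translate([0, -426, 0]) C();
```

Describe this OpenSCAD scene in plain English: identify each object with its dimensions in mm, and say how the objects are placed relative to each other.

A is a rectangular dining table. The top is 1245×714×31 mm with its upper surface at z = 736 mm. It stands on four 64×64 mm square legs, each inset 19 mm from the nearest pair of top edges, running from the floor to the underside of the top. Four apron rails, 64 mm thick and 84 mm tall, run between adjacent legs with their top edges flush with the underside of the top and their outer faces flush with the legs' outer faces.

B is a rectangular picture frame lying in the x–z plane (depth along y). The opening is 494 mm wide (x) by 784 mm tall (z), surrounded by a border 38 mm wide on all four sides. The frame is 33 mm deep and is made of two full-height vertical stiles with two horizontal rails fitted between them.

C is a spool: two coaxial disc flanges of radius 123 mm and thickness 13 mm, joined by a core cylinder of radius 57 mm and height 230 mm. The lower flange rests on z = 0 and the three cylinders share a vertical axis.

The picture frame is on top of the table. The spool is on the floor beside the table on its −y side.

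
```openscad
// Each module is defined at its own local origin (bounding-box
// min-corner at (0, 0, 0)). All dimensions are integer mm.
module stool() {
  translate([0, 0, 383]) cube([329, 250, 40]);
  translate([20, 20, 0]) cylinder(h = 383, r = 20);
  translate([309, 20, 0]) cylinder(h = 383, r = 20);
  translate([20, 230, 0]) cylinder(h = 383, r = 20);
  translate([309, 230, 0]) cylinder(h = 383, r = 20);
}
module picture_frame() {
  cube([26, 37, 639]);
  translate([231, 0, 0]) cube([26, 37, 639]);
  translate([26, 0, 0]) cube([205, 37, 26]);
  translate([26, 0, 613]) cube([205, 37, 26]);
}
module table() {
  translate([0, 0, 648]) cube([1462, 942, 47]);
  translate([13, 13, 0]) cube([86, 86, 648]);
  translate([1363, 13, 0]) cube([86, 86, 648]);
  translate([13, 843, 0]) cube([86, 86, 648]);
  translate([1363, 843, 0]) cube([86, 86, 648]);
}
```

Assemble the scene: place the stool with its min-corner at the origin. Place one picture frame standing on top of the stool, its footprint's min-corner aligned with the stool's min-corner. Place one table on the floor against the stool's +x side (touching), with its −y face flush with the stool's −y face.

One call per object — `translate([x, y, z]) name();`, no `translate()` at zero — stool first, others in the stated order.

stool();
translate([0, 0, 423]) picture_frame();
translate([329, 0, 0]) table();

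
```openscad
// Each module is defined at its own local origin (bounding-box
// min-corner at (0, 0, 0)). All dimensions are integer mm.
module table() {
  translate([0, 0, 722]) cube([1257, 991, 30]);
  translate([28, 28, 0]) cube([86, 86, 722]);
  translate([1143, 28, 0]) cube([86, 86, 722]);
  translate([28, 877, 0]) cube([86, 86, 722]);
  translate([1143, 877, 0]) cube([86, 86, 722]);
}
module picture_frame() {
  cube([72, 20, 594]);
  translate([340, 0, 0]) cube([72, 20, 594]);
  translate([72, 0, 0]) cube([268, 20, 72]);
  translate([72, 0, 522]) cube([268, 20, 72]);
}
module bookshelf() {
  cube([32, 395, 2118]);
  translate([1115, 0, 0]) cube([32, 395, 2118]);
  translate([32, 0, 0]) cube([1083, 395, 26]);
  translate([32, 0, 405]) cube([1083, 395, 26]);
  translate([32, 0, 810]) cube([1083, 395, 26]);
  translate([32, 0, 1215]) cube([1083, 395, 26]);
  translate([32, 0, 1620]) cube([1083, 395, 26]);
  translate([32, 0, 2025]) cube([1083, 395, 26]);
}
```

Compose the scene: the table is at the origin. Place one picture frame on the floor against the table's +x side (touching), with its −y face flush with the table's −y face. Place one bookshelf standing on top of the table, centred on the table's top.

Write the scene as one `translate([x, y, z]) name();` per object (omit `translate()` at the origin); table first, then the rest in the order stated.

table();
translate([1257, 0, 0]) picture_frame();
translate([55, 298, 752]) bookshelf();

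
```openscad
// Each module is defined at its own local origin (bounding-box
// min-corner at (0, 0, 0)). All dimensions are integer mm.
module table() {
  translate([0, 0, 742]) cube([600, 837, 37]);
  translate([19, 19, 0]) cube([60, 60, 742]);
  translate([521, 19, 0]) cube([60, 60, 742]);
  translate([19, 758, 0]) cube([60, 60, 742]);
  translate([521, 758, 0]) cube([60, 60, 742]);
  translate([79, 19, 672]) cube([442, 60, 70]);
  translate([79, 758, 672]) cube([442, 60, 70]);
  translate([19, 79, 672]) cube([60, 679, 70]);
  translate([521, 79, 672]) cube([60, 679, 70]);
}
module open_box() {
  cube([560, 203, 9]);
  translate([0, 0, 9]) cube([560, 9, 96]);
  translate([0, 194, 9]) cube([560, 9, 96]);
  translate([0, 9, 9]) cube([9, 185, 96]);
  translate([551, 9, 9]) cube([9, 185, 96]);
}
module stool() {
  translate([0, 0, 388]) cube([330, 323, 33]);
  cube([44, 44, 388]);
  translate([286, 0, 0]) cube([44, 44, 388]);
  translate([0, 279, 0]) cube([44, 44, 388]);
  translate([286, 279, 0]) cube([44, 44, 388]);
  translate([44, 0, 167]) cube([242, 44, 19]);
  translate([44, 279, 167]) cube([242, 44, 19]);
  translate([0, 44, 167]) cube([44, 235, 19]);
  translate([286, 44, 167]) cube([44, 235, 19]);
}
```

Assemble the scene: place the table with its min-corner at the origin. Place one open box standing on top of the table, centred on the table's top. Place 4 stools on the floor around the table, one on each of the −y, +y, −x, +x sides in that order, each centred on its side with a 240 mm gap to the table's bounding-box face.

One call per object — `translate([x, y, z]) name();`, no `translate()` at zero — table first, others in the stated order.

table();
translate([20, 317, 779]) open_box();
translate([135, -563, 0]) stool();
translate([135, 1077, 0]) stool();
translate([-570, 257, 0]) stool();
translate([840, 257, 0]) stool();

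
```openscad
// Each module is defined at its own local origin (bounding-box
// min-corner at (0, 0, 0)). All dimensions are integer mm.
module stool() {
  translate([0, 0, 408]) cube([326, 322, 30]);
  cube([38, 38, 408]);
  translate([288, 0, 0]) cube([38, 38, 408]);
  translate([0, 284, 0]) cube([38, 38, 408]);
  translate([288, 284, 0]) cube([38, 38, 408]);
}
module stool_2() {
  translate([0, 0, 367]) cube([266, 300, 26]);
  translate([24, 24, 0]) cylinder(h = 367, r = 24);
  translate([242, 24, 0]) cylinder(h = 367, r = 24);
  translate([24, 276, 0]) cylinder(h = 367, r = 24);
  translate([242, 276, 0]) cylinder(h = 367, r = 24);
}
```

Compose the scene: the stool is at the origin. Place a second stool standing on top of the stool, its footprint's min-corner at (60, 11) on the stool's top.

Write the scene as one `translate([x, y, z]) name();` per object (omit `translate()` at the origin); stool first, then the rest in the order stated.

stool();
translate([60, 11, 438]) stool_2();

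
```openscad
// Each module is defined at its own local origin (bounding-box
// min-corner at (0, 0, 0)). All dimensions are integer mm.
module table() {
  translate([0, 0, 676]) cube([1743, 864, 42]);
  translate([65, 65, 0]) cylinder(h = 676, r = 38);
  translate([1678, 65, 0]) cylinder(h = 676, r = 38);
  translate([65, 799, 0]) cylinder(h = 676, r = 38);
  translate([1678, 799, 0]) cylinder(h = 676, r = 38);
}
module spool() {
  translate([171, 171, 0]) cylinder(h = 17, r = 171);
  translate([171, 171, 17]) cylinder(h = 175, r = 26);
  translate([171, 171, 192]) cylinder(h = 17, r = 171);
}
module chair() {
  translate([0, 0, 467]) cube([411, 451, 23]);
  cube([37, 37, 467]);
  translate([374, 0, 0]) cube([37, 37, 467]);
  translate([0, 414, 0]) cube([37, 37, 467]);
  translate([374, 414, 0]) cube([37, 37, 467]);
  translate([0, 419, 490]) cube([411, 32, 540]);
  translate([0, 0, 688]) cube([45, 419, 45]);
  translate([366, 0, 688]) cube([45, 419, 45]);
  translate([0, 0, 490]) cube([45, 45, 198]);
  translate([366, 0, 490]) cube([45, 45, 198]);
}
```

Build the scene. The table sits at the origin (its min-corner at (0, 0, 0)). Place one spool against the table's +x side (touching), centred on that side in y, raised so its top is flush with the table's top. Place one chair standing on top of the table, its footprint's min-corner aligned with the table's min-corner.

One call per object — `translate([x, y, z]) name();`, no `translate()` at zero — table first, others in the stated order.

table();
translate([1743, 261, 509]) spool();
translate([0, 0, 718]) chair();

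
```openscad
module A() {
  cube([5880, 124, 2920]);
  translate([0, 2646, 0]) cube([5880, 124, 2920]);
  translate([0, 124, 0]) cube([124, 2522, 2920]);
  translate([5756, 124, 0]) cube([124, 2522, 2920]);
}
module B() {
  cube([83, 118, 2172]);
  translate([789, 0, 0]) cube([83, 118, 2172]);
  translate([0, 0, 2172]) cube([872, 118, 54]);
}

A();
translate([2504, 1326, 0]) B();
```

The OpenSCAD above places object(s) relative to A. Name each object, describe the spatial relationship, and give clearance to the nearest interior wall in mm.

Clearances: x = 2380, y = 1202; minimum 1202 mm.

A is a house frame. B is a door frame. The door frame sits inside the house frame, centred. The clearance to the nearest interior wall is 1202 mm.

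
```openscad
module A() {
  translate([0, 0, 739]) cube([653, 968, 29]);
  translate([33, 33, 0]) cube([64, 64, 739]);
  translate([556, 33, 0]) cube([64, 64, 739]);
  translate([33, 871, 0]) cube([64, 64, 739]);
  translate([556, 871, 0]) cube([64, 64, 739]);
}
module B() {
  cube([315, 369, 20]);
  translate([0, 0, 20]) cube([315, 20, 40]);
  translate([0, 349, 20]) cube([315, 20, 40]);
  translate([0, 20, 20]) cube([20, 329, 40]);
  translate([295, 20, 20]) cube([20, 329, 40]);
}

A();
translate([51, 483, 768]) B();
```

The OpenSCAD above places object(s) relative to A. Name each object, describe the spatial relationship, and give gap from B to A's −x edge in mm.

A is a table. B is an open box. The open box is on top of the table. The gap from the open box to the table's −x edge is 51 mm.

The open box's min-x is at 51; the table's min-x is 0; gap = 51 mm.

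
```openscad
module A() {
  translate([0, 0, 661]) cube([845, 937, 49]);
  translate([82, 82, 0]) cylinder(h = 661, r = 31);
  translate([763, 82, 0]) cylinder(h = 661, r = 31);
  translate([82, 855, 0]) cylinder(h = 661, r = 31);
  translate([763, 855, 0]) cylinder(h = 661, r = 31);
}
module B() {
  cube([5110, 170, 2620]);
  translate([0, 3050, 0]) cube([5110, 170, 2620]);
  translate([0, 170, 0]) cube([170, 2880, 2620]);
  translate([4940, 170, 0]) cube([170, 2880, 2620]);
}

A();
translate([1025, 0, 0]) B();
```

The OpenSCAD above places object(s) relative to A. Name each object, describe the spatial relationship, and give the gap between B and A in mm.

The house frame's nearest face is 180 mm from the table's +x face.

A is a table. B is a house frame. The house frame is on the floor beside the table on its +x side. The gap between the house frame and the table is 180 mm.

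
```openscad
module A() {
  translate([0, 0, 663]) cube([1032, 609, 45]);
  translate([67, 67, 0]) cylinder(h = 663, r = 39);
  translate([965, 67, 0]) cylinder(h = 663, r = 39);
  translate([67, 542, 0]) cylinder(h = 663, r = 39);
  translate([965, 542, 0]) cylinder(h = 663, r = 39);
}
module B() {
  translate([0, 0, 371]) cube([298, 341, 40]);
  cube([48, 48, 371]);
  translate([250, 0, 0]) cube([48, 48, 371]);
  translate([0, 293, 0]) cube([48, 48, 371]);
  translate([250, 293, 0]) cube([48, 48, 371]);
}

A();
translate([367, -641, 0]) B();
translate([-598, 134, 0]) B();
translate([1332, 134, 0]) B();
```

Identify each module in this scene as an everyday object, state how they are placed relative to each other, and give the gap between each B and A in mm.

A is a table. B is a stool. Three stools sit around the table at the −y, −x, +x sides. The gap between each stool and the table is 300 mm.

Each stool's nearest face is 300 mm from the table's bounding box.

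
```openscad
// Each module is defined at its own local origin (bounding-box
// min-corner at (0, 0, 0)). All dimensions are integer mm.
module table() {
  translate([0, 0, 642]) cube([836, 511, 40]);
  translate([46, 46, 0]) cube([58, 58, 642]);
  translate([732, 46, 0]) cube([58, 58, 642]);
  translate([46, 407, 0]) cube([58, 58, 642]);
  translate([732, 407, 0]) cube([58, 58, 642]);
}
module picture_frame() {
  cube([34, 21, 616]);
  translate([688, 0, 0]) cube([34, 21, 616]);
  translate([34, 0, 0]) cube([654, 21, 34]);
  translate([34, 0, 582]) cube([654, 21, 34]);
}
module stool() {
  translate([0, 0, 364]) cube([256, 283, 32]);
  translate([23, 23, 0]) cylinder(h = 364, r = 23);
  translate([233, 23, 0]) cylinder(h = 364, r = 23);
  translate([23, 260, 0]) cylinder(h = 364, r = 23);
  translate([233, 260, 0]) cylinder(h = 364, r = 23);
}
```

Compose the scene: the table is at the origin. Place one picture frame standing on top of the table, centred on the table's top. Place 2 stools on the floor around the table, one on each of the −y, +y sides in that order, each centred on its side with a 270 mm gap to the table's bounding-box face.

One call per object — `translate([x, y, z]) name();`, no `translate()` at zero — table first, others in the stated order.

table();
translate([57, 245, 682]) picture_frame();
translate([290, -553, 0]) stool();
translate([290, 781, 0]) stool();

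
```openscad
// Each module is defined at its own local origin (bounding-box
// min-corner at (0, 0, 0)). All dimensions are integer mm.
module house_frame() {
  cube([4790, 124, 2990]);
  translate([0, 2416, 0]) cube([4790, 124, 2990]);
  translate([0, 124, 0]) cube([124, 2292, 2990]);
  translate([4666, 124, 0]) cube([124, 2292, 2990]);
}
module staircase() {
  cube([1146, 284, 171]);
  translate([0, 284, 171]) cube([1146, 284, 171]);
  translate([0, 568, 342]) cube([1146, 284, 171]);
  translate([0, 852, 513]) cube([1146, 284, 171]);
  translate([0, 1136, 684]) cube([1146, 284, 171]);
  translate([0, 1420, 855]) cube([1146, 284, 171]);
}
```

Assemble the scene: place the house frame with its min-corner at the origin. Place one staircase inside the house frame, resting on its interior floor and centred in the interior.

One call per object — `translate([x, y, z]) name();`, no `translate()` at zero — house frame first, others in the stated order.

house_frame();
translate([1822, 418, 0]) staircase();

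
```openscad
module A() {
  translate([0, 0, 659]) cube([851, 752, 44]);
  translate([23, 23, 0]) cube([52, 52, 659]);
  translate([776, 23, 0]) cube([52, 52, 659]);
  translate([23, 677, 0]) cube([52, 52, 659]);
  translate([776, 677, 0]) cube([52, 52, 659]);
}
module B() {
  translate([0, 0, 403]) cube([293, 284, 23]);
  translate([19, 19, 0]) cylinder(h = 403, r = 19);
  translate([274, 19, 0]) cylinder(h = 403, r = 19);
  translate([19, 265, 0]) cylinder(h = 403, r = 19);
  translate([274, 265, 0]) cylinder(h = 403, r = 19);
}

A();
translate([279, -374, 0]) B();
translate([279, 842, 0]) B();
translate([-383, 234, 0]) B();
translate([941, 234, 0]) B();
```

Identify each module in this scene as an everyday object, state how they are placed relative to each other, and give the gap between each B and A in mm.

Each stool's nearest face is 90 mm from the table's bounding box.

A is a table. B is a stool. Four stools sit around the table at the −y, +y, −x, +x sides. The gap between each stool and the table is 90 mm.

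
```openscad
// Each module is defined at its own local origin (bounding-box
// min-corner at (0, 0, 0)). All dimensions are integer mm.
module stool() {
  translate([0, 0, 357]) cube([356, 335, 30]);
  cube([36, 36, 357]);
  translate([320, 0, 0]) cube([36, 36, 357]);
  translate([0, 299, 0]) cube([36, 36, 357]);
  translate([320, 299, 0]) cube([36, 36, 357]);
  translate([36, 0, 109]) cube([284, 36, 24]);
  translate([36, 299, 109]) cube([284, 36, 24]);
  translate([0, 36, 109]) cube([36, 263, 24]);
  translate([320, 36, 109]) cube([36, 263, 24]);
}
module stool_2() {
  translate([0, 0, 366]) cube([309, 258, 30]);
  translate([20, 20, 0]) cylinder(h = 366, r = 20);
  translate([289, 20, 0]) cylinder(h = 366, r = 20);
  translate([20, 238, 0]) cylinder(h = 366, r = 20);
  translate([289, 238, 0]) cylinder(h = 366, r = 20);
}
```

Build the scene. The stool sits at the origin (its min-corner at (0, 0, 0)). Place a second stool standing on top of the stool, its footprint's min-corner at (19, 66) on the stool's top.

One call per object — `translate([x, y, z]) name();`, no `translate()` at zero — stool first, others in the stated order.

stool();
translate([19, 66, 387]) stool_2();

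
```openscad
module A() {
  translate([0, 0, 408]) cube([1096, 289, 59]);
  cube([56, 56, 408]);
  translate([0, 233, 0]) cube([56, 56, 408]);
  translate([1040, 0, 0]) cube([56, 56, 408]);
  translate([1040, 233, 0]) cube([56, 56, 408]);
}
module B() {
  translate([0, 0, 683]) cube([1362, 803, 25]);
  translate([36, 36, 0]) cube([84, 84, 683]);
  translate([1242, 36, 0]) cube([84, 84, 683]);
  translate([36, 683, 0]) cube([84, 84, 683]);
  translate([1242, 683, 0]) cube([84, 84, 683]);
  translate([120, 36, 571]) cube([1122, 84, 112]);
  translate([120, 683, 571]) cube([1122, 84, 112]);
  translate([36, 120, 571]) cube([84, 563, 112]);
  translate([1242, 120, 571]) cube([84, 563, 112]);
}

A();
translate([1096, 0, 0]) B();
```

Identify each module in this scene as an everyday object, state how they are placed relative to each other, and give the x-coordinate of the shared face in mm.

The bench's +x face and the table's −x face are both at x = 1096 mm.

A is a bench. B is a table. The table is against the bench's +x side, with their −y faces flush. The x-coordinate of the shared face is 1096 mm.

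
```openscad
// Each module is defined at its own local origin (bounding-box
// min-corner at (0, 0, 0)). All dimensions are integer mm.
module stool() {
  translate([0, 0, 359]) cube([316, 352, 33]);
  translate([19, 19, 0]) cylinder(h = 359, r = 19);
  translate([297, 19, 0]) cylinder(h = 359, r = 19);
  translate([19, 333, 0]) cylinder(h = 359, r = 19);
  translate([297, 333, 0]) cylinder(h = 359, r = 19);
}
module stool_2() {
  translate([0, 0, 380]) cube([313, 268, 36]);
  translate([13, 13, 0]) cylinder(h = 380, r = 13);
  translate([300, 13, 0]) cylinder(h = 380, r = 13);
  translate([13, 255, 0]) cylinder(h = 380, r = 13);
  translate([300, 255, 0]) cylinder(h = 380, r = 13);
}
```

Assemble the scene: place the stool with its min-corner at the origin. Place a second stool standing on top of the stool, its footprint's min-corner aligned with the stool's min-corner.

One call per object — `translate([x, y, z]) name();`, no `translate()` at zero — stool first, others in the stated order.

stool();
translate([0, 0, 392]) stool_2();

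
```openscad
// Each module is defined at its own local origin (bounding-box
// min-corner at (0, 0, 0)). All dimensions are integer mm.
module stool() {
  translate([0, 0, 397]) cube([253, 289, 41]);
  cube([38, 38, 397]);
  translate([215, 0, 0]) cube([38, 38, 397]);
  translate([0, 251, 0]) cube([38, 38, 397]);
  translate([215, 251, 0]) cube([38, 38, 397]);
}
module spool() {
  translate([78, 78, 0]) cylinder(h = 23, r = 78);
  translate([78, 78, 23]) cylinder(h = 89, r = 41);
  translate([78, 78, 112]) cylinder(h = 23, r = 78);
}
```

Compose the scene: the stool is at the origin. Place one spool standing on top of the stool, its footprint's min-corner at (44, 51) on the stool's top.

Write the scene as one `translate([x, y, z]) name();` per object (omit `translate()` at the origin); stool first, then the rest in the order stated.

stool();
translate([44, 51, 438]) spool();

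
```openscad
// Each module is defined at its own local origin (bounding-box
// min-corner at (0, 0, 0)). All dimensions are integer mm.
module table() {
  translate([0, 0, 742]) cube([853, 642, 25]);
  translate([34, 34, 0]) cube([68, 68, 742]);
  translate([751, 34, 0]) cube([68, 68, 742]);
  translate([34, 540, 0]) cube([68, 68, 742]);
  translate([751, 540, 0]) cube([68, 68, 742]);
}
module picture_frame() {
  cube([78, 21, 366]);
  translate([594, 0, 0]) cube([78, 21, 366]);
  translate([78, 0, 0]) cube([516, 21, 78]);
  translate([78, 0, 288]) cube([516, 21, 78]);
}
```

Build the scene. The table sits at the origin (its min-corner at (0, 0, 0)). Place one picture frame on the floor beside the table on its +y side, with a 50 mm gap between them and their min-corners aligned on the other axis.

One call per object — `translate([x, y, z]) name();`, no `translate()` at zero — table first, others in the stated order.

table();
translate([0, 692, 0]) picture_frame();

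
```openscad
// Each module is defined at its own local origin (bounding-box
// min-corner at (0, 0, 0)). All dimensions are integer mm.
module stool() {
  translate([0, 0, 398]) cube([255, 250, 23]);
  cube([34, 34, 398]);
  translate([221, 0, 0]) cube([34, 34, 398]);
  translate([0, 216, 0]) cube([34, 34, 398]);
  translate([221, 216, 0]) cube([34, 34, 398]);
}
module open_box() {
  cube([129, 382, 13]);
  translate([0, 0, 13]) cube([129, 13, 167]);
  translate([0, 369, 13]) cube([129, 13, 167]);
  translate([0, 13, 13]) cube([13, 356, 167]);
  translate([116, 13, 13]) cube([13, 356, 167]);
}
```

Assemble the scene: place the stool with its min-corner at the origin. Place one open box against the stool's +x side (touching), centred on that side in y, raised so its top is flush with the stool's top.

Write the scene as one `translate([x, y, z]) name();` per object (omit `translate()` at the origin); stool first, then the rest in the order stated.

stool();
translate([255, -66, 241]) open_box();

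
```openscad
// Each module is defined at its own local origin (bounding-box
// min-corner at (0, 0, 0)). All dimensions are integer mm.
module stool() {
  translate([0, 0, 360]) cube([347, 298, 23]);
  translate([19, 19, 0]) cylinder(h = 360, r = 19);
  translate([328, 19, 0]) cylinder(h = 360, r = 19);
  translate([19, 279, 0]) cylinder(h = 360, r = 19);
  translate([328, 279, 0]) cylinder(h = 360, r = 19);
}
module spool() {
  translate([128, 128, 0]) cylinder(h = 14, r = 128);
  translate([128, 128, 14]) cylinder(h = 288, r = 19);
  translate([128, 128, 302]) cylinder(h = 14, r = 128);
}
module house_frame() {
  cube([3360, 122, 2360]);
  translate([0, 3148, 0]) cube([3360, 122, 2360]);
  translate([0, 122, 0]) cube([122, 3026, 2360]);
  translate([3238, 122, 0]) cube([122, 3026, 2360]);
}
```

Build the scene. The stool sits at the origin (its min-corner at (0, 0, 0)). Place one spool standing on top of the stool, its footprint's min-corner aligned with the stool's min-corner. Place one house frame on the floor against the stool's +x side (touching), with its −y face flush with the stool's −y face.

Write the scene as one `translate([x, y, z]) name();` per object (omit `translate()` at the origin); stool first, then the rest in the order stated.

stool();
translate([0, 0, 383]) spool();
translate([347, 0, 0]) house_frame();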